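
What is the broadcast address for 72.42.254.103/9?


Network: 72.0.0.0/9
Host bits = 23
Set all host bits to 1:
Broadcast: 72.127.255.255


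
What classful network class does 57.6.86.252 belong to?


First octet: 57
Binary: 00111001
0xxxxxxx -> Class A (1-126)
Class A, default mask 255.0.0.0 (/8)


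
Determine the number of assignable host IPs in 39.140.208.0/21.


Host bits = 32 - 21 = 11
Total addresses = 2^11 = 2048
Usable = total - 2 (network and broadcast)
Usable hosts: 2046


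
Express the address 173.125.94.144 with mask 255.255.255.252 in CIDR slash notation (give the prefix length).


Binary: 11111111.11111111.11111111.11111100
Count leading 1s
Prefix: /30


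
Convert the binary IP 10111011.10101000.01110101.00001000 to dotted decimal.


10111011 = 187
10101000 = 168
01110101 = 117
00001000 = 8
IP: 187.168.117.8


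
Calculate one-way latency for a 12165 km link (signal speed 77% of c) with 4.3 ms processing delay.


Speed = 0.77 * 3e5 km/s = 231000 km/s
Propagation delay = 12165 / 231000 = 0.0527 s = 52.6623 ms
Processing delay = 4.3 ms
Total one-way latency = 56.9623 ms


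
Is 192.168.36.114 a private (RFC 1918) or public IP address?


RFC 1918 private ranges:
  10.0.0.0/8 (10.0.0.0 - 10.255.255.255)
  172.16.0.0/12 (172.16.0.0 - 172.31.255.255)
  192.168.0.0/16 (192.168.0.0 - 192.168.255.255)
Private (in 192.168.0.0/16)


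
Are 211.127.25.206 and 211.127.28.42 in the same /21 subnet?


Mask: 255.255.248.0
211.127.25.206 AND mask = 211.127.24.0
211.127.28.42 AND mask = 211.127.24.0
Yes, same subnet (211.127.24.0)


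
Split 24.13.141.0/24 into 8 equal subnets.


New prefix = 24 + 3 = 27
Each subnet has 32 addresses
  24.13.141.0/27
  24.13.141.32/27
  24.13.141.64/27
  24.13.141.96/27
  24.13.141.128/27
  24.13.141.160/27
  24.13.141.192/27
  24.13.141.224/27
Subnets: 24.13.141.0/27, 24.13.141.32/27, 24.13.141.64/27, 24.13.141.96/27, 24.13.141.128/27, 24.13.141.160/27, 24.13.141.192/27, 24.13.141.224/27


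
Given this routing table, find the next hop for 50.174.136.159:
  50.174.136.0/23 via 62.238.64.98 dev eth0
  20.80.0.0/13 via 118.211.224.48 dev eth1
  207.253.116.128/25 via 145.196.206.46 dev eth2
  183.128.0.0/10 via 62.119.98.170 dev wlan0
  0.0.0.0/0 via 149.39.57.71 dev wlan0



Longest prefix match for 50.174.136.159:
  /23 50.174.136.0: MATCH
  /13 20.80.0.0: no
  /25 207.253.116.128: no
  /10 183.128.0.0: no
  /0 0.0.0.0: MATCH
Selected: next-hop 62.238.64.98 via eth0 (matched /23)


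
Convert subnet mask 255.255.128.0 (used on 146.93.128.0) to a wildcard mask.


Subnet mask: 255.255.128.0
Wildcard = 255.255.255.255 - subnet mask
255 - 255 = 0
255 - 255 = 0
255 - 128 = 127
255 - 0 = 255
Wildcard: 0.0.127.255


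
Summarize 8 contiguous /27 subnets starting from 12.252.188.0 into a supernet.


Original prefix: /27
Number of subnets: 8 = 2^3
New prefix = 27 - 3 = 24
Supernet: 12.252.188.0/24


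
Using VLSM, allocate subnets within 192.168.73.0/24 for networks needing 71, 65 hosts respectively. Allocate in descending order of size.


71 hosts -> /25 (126 usable): 192.168.73.0/25
65 hosts -> /25 (126 usable): 192.168.73.128/25
Allocation: 192.168.73.0/25 (71 hosts, 126 usable); 192.168.73.128/25 (65 hosts, 126 usable)


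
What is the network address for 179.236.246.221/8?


IP:   10110011.11101100.11110110.11011101
Mask: 11111111.00000000.00000000.00000000
AND operation:
Net:  10110011.00000000.00000000.00000000
Network: 179.0.0.0/8


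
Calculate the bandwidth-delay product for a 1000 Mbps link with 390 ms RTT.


BDP = bandwidth * RTT
= 1000 Mbps * 390 ms
= 1000 * 1e6 * 390 / 1000 bits
= 390000000 bits
= 48750000 bytes
= 47607.4219 KB
BDP = 390000000 bits (48750000 bytes)


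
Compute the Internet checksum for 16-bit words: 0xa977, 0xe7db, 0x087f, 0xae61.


Sum all words (with carry folding):
+ 0xa977 = 0xa977
+ 0xe7db = 0x9153
+ 0x087f = 0x99d2
+ 0xae61 = 0x4834
One's complement: ~0x4834
Checksum = 0xb7cb


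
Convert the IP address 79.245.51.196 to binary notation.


79 = 01001111
245 = 11110101
51 = 00110011
196 = 11000100
Binary: 01001111.11110101.00110011.11000100


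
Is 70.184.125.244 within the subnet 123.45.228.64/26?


Subnet network: 123.45.228.64
Test IP AND mask: 70.184.125.192
No, 70.184.125.244 is not in 123.45.228.64/26


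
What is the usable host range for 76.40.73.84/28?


Network: 76.40.73.80
Broadcast: 76.40.73.95
First usable = network + 1
Last usable = broadcast - 1
Range: 76.40.73.81 to 76.40.73.94


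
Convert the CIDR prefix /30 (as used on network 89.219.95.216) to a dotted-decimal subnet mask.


/30 means 30 network bits, 2 host bits
Binary: 11111111111111111111111111111100
Mask: 255.255.255.252


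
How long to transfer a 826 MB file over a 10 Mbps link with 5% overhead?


Effective throughput = 10 * (1 - 5/100) = 9.5 Mbps
File size in Mb = 826 * 8 = 6608 Mb
Time = 6608 / 9.5
Time = 695.5789 seconds


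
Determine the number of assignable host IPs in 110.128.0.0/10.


Host bits = 32 - 10 = 22
Total addresses = 2^22 = 4194304
Usable = total - 2 (network and broadcast)
Usable hosts: 4194302


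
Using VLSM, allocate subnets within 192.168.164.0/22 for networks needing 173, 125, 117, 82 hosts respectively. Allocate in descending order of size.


173 hosts -> /24 (254 usable): 192.168.164.0/24
125 hosts -> /25 (126 usable): 192.168.165.0/25
117 hosts -> /25 (126 usable): 192.168.165.128/25
82 hosts -> /25 (126 usable): 192.168.166.0/25
Allocation: 192.168.164.0/24 (173 hosts, 254 usable); 192.168.165.0/25 (125 hosts, 126 usable); 192.168.165.128/25 (117 hosts, 126 usable); 192.168.166.0/25 (82 hosts, 126 usable)


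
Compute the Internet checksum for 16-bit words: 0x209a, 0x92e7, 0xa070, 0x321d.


Sum all words (with carry folding):
+ 0x209a = 0x209a
+ 0x92e7 = 0xb381
+ 0xa070 = 0x53f2
+ 0x321d = 0x860f
One's complement: ~0x860f
Checksum = 0x79f0


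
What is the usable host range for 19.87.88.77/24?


Network: 19.87.88.0
Broadcast: 19.87.88.255
First usable = network + 1
Last usable = broadcast - 1
Range: 19.87.88.1 to 19.87.88.254


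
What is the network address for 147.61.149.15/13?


IP:   10010011.00111101.10010101.00001111
Mask: 11111111.11111000.00000000.00000000
AND operation:
Net:  10010011.00111000.00000000.00000000
Network: 147.56.0.0/13


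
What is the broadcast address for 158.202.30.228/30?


Network: 158.202.30.228/30
Host bits = 2
Set all host bits to 1:
Broadcast: 158.202.30.231


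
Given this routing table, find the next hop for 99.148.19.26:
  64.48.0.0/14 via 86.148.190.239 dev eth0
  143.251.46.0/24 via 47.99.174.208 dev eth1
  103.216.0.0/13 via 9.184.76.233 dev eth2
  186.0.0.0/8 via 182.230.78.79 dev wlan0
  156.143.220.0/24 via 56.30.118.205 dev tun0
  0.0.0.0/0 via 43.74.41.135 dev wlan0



Longest prefix match for 99.148.19.26:
  /14 64.48.0.0: no
  /24 143.251.46.0: no
  /13 103.216.0.0: no
  /8 186.0.0.0: no
  /24 156.143.220.0: no
  /0 0.0.0.0: MATCH
Selected: next-hop 43.74.41.135 via wlan0 (matched /0)


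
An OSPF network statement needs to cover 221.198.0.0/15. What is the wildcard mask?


Subnet mask: 255.254.0.0
Wildcard = 255.255.255.255 - subnet mask
255 - 255 = 0
255 - 254 = 1
255 - 0 = 255
255 - 0 = 255
Wildcard: 0.1.255.255


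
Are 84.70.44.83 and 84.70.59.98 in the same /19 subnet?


Mask: 255.255.224.0
84.70.44.83 AND mask = 84.70.32.0
84.70.59.98 AND mask = 84.70.32.0
Yes, same subnet (84.70.32.0)


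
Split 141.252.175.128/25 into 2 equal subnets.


New prefix = 25 + 1 = 26
Each subnet has 64 addresses
  141.252.175.128/26
  141.252.175.192/26
Subnets: 141.252.175.128/26, 141.252.175.192/26


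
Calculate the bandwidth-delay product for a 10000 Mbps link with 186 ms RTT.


BDP = bandwidth * RTT
= 10000 Mbps * 186 ms
= 10000 * 1e6 * 186 / 1000 bits
= 1860000000 bits
= 232500000 bytes
= 227050.7812 KB
BDP = 1860000000 bits (232500000 bytes)


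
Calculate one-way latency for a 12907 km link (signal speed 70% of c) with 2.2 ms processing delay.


Speed = 0.7 * 3e5 km/s = 210000 km/s
Propagation delay = 12907 / 210000 = 0.0615 s = 61.4619 ms
Processing delay = 2.2 ms
Total one-way latency = 63.6619 ms


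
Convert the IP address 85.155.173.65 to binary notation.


85 = 01010101
155 = 10011011
173 = 10101101
65 = 01000001
Binary: 01010101.10011011.10101101.01000001


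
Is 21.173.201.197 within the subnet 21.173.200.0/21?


Subnet network: 21.173.200.0
Test IP AND mask: 21.173.200.0
Yes, 21.173.201.197 is in 21.173.200.0/21


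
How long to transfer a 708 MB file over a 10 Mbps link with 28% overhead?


Effective throughput = 10 * (1 - 28/100) = 7.2 Mbps
File size in Mb = 708 * 8 = 5664 Mb
Time = 5664 / 7.2
Time = 786.6667 seconds


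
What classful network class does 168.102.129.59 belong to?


First octet: 168
Binary: 10101000
10xxxxxx -> Class B (128-191)
Class B, default mask 255.255.0.0 (/16)


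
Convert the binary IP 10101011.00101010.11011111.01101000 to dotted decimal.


10101011 = 171
00101010 = 42
11011111 = 223
01101000 = 104
IP: 171.42.223.104


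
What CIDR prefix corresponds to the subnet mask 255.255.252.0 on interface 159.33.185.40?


Binary: 11111111.11111111.11111100.00000000
Count leading 1s
Prefix: /22


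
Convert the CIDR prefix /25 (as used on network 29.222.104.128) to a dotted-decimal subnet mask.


/25 means 25 network bits, 7 host bits
Binary: 11111111111111111111111110000000
Mask: 255.255.255.128


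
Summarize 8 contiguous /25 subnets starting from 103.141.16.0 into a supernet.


Original prefix: /25
Number of subnets: 8 = 2^3
New prefix = 25 - 3 = 22
Supernet: 103.141.16.0/22


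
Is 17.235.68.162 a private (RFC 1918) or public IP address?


RFC 1918 private ranges:
  10.0.0.0/8 (10.0.0.0 - 10.255.255.255)
  172.16.0.0/12 (172.16.0.0 - 172.31.255.255)
  192.168.0.0/16 (192.168.0.0 - 192.168.255.255)
Public (not in any RFC 1918 range)


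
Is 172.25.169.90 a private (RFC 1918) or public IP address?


RFC 1918 private ranges:
  10.0.0.0/8 (10.0.0.0 - 10.255.255.255)
  172.16.0.0/12 (172.16.0.0 - 172.31.255.255)
  192.168.0.0/16 (192.168.0.0 - 192.168.255.255)
Private (in 172.16.0.0/12)


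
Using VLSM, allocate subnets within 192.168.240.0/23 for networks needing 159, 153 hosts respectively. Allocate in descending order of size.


159 hosts -> /24 (254 usable): 192.168.240.0/24
153 hosts -> /24 (254 usable): 192.168.241.0/24
Allocation: 192.168.240.0/24 (159 hosts, 254 usable); 192.168.241.0/24 (153 hosts, 254 usable)


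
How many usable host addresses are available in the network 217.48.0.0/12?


Host bits = 32 - 12 = 20
Total addresses = 2^20 = 1048576
Usable = total - 2 (network and broadcast)
Usable hosts: 1048574


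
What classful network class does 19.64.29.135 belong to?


First octet: 19
Binary: 00010011
0xxxxxxx -> Class A (1-126)
Class A, default mask 255.0.0.0 (/8)


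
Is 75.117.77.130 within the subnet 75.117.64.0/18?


Subnet network: 75.117.64.0
Test IP AND mask: 75.117.64.0
Yes, 75.117.77.130 is in 75.117.64.0/18


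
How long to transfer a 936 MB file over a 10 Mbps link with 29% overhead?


Effective throughput = 10 * (1 - 29/100) = 7.1 Mbps
File size in Mb = 936 * 8 = 7488 Mb
Time = 7488 / 7.1
Time = 1054.6479 seconds


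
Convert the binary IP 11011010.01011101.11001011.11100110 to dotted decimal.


11011010 = 218
01011101 = 93
11001011 = 203
11100110 = 230
IP: 218.93.203.230


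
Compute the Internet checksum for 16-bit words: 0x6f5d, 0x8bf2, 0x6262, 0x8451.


Sum all words (with carry folding):
+ 0x6f5d = 0x6f5d
+ 0x8bf2 = 0xfb4f
+ 0x6262 = 0x5db2
+ 0x8451 = 0xe203
One's complement: ~0xe203
Checksum = 0x1dfc


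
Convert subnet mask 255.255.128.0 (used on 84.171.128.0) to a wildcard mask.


Subnet mask: 255.255.128.0
Wildcard = 255.255.255.255 - subnet mask
255 - 255 = 0
255 - 255 = 0
255 - 128 = 127
255 - 0 = 255
Wildcard: 0.0.127.255


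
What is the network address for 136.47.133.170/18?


IP:   10001000.00101111.10000101.10101010
Mask: 11111111.11111111.11000000.00000000
AND operation:
Net:  10001000.00101111.10000000.00000000
Network: 136.47.128.0/18


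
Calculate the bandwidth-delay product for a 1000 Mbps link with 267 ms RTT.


BDP = bandwidth * RTT
= 1000 Mbps * 267 ms
= 1000 * 1e6 * 267 / 1000 bits
= 267000000 bits
= 33375000 bytes
= 32592.7734 KB
BDP = 267000000 bits (33375000 bytes)


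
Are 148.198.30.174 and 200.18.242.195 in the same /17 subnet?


Mask: 255.255.128.0
148.198.30.174 AND mask = 148.198.0.0
200.18.242.195 AND mask = 200.18.128.0
No, different subnets (148.198.0.0 vs 200.18.128.0)


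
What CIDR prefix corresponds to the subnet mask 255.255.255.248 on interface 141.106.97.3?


Binary: 11111111.11111111.11111111.11111000
Count leading 1s
Prefix: /29


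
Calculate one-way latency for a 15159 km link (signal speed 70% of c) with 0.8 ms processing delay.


Speed = 0.7 * 3e5 km/s = 210000 km/s
Propagation delay = 15159 / 210000 = 0.0722 s = 72.1857 ms
Processing delay = 0.8 ms
Total one-way latency = 72.9857 ms


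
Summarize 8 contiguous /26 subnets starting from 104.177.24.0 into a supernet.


Original prefix: /26
Number of subnets: 8 = 2^3
New prefix = 26 - 3 = 23
Supernet: 104.177.24.0/23


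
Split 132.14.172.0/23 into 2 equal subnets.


New prefix = 23 + 1 = 24
Each subnet has 256 addresses
  132.14.172.0/24
  132.14.173.0/24
Subnets: 132.14.172.0/24, 132.14.173.0/24


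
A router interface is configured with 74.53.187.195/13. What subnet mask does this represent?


/13 means 13 network bits, 19 host bits
Binary: 11111111111110000000000000000000
Mask: 255.248.0.0


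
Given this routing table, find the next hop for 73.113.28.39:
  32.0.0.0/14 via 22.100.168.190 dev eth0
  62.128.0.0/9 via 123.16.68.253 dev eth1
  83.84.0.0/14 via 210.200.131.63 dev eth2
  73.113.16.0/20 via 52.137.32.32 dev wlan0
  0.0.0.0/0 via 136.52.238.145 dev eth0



Longest prefix match for 73.113.28.39:
  /14 32.0.0.0: no
  /9 62.128.0.0: no
  /14 83.84.0.0: no
  /20 73.113.16.0: MATCH
  /0 0.0.0.0: MATCH
Selected: next-hop 52.137.32.32 via wlan0 (matched /20)


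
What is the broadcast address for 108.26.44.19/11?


Network: 108.0.0.0/11
Host bits = 21
Set all host bits to 1:
Broadcast: 108.31.255.255


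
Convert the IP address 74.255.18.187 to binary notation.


74 = 01001010
255 = 11111111
18 = 00010010
187 = 10111011
Binary: 01001010.11111111.00010010.10111011


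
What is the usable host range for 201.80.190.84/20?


Network: 201.80.176.0
Broadcast: 201.80.191.255
First usable = network + 1
Last usable = broadcast - 1
Range: 201.80.176.1 to 201.80.191.254


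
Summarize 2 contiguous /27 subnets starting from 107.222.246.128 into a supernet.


Original prefix: /27
Number of subnets: 2 = 2^1
New prefix = 27 - 1 = 26
Supernet: 107.222.246.128/26


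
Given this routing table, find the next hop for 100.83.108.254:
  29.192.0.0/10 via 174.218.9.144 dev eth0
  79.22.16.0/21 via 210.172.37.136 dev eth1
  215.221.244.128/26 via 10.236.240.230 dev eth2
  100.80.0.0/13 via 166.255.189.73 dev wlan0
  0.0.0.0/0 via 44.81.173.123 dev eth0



Longest prefix match for 100.83.108.254:
  /10 29.192.0.0: no
  /21 79.22.16.0: no
  /26 215.221.244.128: no
  /13 100.80.0.0: MATCH
  /0 0.0.0.0: MATCH
Selected: next-hop 166.255.189.73 via wlan0 (matched /13)


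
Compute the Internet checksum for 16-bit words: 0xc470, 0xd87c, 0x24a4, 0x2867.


Sum all words (with carry folding):
+ 0xc470 = 0xc470
+ 0xd87c = 0x9ced
+ 0x24a4 = 0xc191
+ 0x2867 = 0xe9f8
One's complement: ~0xe9f8
Checksum = 0x1607


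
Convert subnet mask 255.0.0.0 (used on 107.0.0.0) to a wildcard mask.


Subnet mask: 255.0.0.0
Wildcard = 255.255.255.255 - subnet mask
255 - 255 = 0
255 - 0 = 255
255 - 0 = 255
255 - 0 = 255
Wildcard: 0.255.255.255


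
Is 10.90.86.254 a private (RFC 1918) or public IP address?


RFC 1918 private ranges:
  10.0.0.0/8 (10.0.0.0 - 10.255.255.255)
  172.16.0.0/12 (172.16.0.0 - 172.31.255.255)
  192.168.0.0/16 (192.168.0.0 - 192.168.255.255)
Private (in 10.0.0.0/8)


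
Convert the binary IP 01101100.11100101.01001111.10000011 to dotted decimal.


01101100 = 108
11100101 = 229
01001111 = 79
10000011 = 131
IP: 108.229.79.131


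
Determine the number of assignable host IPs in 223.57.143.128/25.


Host bits = 32 - 25 = 7
Total addresses = 2^7 = 128
Usable = total - 2 (network and broadcast)
Usable hosts: 126


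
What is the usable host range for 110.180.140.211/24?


Network: 110.180.140.0
Broadcast: 110.180.140.255
First usable = network + 1
Last usable = broadcast - 1
Range: 110.180.140.1 to 110.180.140.254


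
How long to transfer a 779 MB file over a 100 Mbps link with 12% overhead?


Effective throughput = 100 * (1 - 12/100) = 88 Mbps
File size in Mb = 779 * 8 = 6232 Mb
Time = 6232 / 88
Time = 70.8182 seconds


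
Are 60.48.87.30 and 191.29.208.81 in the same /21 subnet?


Mask: 255.255.248.0
60.48.87.30 AND mask = 60.48.80.0
191.29.208.81 AND mask = 191.29.208.0
No, different subnets (60.48.80.0 vs 191.29.208.0)


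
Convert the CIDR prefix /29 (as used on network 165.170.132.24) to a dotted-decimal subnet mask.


/29 means 29 network bits, 3 host bits
Binary: 11111111111111111111111111111000
Mask: 255.255.255.248


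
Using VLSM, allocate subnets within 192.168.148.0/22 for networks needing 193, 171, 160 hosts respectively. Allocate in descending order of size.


193 hosts -> /24 (254 usable): 192.168.148.0/24
171 hosts -> /24 (254 usable): 192.168.149.0/24
160 hosts -> /24 (254 usable): 192.168.150.0/24
Allocation: 192.168.148.0/24 (193 hosts, 254 usable); 192.168.149.0/24 (171 hosts, 254 usable); 192.168.150.0/24 (160 hosts, 254 usable)


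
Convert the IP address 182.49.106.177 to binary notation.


182 = 10110110
49 = 00110001
106 = 01101010
177 = 10110001
Binary: 10110110.00110001.01101010.10110001


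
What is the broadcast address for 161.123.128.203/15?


Network: 161.122.0.0/15
Host bits = 17
Set all host bits to 1:
Broadcast: 161.123.255.255


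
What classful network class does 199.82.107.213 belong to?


First octet: 199
Binary: 11000111
110xxxxx -> Class C (192-223)
Class C, default mask 255.255.255.0 (/24)


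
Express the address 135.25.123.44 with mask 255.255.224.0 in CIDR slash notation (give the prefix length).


Binary: 11111111.11111111.11100000.00000000
Count leading 1s
Prefix: /19


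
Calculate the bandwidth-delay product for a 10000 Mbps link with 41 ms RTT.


BDP = bandwidth * RTT
= 10000 Mbps * 41 ms
= 10000 * 1e6 * 41 / 1000 bits
= 410000000 bits
= 51250000 bytes
= 50048.8281 KB
BDP = 410000000 bits (51250000 bytes)


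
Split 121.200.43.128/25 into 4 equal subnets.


New prefix = 25 + 2 = 27
Each subnet has 32 addresses
  121.200.43.128/27
  121.200.43.160/27
  121.200.43.192/27
  121.200.43.224/27
Subnets: 121.200.43.128/27, 121.200.43.160/27, 121.200.43.192/27, 121.200.43.224/27


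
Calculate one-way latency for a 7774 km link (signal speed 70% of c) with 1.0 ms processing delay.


Speed = 0.7 * 3e5 km/s = 210000 km/s
Propagation delay = 7774 / 210000 = 0.037 s = 37.019 ms
Processing delay = 1.0 ms
Total one-way latency = 38.019 ms


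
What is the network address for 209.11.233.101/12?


IP:   11010001.00001011.11101001.01100101
Mask: 11111111.11110000.00000000.00000000
AND operation:
Net:  11010001.00000000.00000000.00000000
Network: 209.0.0.0/12


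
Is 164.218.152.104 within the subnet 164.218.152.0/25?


Subnet network: 164.218.152.0
Test IP AND mask: 164.218.152.0
Yes, 164.218.152.104 is in 164.218.152.0/25


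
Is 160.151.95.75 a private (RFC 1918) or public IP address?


RFC 1918 private ranges:
  10.0.0.0/8 (10.0.0.0 - 10.255.255.255)
  172.16.0.0/12 (172.16.0.0 - 172.31.255.255)
  192.168.0.0/16 (192.168.0.0 - 192.168.255.255)
Public (not in any RFC 1918 range)


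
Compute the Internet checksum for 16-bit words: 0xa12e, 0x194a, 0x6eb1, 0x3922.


Sum all words (with carry folding):
+ 0xa12e = 0xa12e
+ 0x194a = 0xba78
+ 0x6eb1 = 0x292a
+ 0x3922 = 0x624c
One's complement: ~0x624c
Checksum = 0x9db3


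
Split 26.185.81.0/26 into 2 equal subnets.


New prefix = 26 + 1 = 27
Each subnet has 32 addresses
  26.185.81.0/27
  26.185.81.32/27
Subnets: 26.185.81.0/27, 26.185.81.32/27


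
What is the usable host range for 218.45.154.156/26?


Network: 218.45.154.128
Broadcast: 218.45.154.191
First usable = network + 1
Last usable = broadcast - 1
Range: 218.45.154.129 to 218.45.154.190


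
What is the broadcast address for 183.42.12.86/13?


Network: 183.40.0.0/13
Host bits = 19
Set all host bits to 1:
Broadcast: 183.47.255.255


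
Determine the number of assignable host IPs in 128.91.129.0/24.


Host bits = 32 - 24 = 8
Total addresses = 2^8 = 256
Usable = total - 2 (network and broadcast)
Usable hosts: 254


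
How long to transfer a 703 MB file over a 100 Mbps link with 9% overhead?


Effective throughput = 100 * (1 - 9/100) = 91 Mbps
File size in Mb = 703 * 8 = 5624 Mb
Time = 5624 / 91
Time = 61.8022 seconds


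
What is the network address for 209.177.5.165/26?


IP:   11010001.10110001.00000101.10100101
Mask: 11111111.11111111.11111111.11000000
AND operation:
Net:  11010001.10110001.00000101.10000000
Network: 209.177.5.128/26


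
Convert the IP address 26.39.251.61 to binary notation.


26 = 00011010
39 = 00100111
251 = 11111011
61 = 00111101
Binary: 00011010.00100111.11111011.00111101


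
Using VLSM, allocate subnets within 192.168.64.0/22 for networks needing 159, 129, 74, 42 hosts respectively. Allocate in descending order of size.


159 hosts -> /24 (254 usable): 192.168.64.0/24
129 hosts -> /24 (254 usable): 192.168.65.0/24
74 hosts -> /25 (126 usable): 192.168.66.0/25
42 hosts -> /26 (62 usable): 192.168.66.128/26
Allocation: 192.168.64.0/24 (159 hosts, 254 usable); 192.168.65.0/24 (129 hosts, 254 usable); 192.168.66.0/25 (74 hosts, 126 usable); 192.168.66.128/26 (42 hosts, 62 usable)


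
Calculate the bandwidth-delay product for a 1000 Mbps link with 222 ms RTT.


BDP = bandwidth * RTT
= 1000 Mbps * 222 ms
= 1000 * 1e6 * 222 / 1000 bits
= 222000000 bits
= 27750000 bytes
= 27099.6094 KB
BDP = 222000000 bits (27750000 bytes)


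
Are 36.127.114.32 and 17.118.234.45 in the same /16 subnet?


Mask: 255.255.0.0
36.127.114.32 AND mask = 36.127.0.0
17.118.234.45 AND mask = 17.118.0.0
No, different subnets (36.127.0.0 vs 17.118.0.0)


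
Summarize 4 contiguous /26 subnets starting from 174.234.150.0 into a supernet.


Original prefix: /26
Number of subnets: 4 = 2^2
New prefix = 26 - 2 = 24
Supernet: 174.234.150.0/24


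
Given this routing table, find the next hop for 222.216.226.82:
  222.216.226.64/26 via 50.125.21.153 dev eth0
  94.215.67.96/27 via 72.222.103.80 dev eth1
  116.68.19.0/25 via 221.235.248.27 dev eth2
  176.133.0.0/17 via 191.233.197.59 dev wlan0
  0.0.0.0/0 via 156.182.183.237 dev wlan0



Longest prefix match for 222.216.226.82:
  /26 222.216.226.64: MATCH
  /27 94.215.67.96: no
  /25 116.68.19.0: no
  /17 176.133.0.0: no
  /0 0.0.0.0: MATCH
Selected: next-hop 50.125.21.153 via eth0 (matched /26)


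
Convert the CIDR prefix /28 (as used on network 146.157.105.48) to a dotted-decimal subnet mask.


/28 means 28 network bits, 4 host bits
Binary: 11111111111111111111111111110000
Mask: 255.255.255.240


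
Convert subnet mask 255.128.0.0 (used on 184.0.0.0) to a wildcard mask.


Subnet mask: 255.128.0.0
Wildcard = 255.255.255.255 - subnet mask
255 - 255 = 0
255 - 128 = 127
255 - 0 = 255
255 - 0 = 255
Wildcard: 0.127.255.255


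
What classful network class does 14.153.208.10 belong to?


First octet: 14
Binary: 00001110
0xxxxxxx -> Class A (1-126)
Class A, default mask 255.0.0.0 (/8)


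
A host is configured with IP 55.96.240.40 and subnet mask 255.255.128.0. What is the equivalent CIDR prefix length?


Binary: 11111111.11111111.10000000.00000000
Count leading 1s
Prefix: /17


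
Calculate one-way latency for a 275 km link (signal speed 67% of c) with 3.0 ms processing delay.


Speed = 0.67 * 3e5 km/s = 201000 km/s
Propagation delay = 275 / 201000 = 0.0014 s = 1.3682 ms
Processing delay = 3.0 ms
Total one-way latency = 4.3682 ms


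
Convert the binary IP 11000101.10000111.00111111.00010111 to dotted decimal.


11000101 = 197
10000111 = 135
00111111 = 63
00010111 = 23
IP: 197.135.63.23


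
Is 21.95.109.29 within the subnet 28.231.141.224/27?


Subnet network: 28.231.141.224
Test IP AND mask: 21.95.109.0
No, 21.95.109.29 is not in 28.231.141.224/27


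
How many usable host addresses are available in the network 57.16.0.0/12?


Host bits = 32 - 12 = 20
Total addresses = 2^20 = 1048576
Usable = total - 2 (network and broadcast)
Usable hosts: 1048574


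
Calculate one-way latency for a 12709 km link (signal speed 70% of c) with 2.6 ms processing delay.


Speed = 0.7 * 3e5 km/s = 210000 km/s
Propagation delay = 12709 / 210000 = 0.0605 s = 60.519 ms
Processing delay = 2.6 ms
Total one-way latency = 63.119 ms


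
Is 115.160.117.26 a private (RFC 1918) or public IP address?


RFC 1918 private ranges:
  10.0.0.0/8 (10.0.0.0 - 10.255.255.255)
  172.16.0.0/12 (172.16.0.0 - 172.31.255.255)
  192.168.0.0/16 (192.168.0.0 - 192.168.255.255)
Public (not in any RFC 1918 range)


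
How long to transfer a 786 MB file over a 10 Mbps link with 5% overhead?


Effective throughput = 10 * (1 - 5/100) = 9.5 Mbps
File size in Mb = 786 * 8 = 6288 Mb
Time = 6288 / 9.5
Time = 661.8947 seconds


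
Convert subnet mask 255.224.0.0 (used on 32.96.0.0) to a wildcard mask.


Subnet mask: 255.224.0.0
Wildcard = 255.255.255.255 - subnet mask
255 - 255 = 0
255 - 224 = 31
255 - 0 = 255
255 - 0 = 255
Wildcard: 0.31.255.255


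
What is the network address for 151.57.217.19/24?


IP:   10010111.00111001.11011001.00010011
Mask: 11111111.11111111.11111111.00000000
AND operation:
Net:  10010111.00111001.11011001.00000000
Network: 151.57.217.0/24


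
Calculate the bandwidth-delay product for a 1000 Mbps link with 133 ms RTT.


BDP = bandwidth * RTT
= 1000 Mbps * 133 ms
= 1000 * 1e6 * 133 / 1000 bits
= 133000000 bits
= 16625000 bytes
= 16235.3516 KB
BDP = 133000000 bits (16625000 bytes)


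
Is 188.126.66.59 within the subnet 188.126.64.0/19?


Subnet network: 188.126.64.0
Test IP AND mask: 188.126.64.0
Yes, 188.126.66.59 is in 188.126.64.0/19


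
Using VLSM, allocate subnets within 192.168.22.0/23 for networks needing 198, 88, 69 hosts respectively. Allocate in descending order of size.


198 hosts -> /24 (254 usable): 192.168.22.0/24
88 hosts -> /25 (126 usable): 192.168.23.0/25
69 hosts -> /25 (126 usable): 192.168.23.128/25
Allocation: 192.168.22.0/24 (198 hosts, 254 usable); 192.168.23.0/25 (88 hosts, 126 usable); 192.168.23.128/25 (69 hosts, 126 usable)


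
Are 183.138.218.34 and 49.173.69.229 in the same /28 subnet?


Mask: 255.255.255.240
183.138.218.34 AND mask = 183.138.218.32
49.173.69.229 AND mask = 49.173.69.224
No, different subnets (183.138.218.32 vs 49.173.69.224)


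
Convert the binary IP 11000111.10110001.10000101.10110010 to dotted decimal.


11000111 = 199
10110001 = 177
10000101 = 133
10110010 = 178
IP: 199.177.133.178


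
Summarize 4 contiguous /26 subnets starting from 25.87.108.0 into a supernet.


Original prefix: /26
Number of subnets: 4 = 2^2
New prefix = 26 - 2 = 24
Supernet: 25.87.108.0/24


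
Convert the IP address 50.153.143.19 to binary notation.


50 = 00110010
153 = 10011001
143 = 10001111
19 = 00010011
Binary: 00110010.10011001.10001111.00010011


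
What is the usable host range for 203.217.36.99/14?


Network: 203.216.0.0
Broadcast: 203.219.255.255
First usable = network + 1
Last usable = broadcast - 1
Range: 203.216.0.1 to 203.219.255.254


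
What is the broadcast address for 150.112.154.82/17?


Network: 150.112.128.0/17
Host bits = 15
Set all host bits to 1:
Broadcast: 150.112.255.255


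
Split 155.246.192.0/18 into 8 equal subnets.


New prefix = 18 + 3 = 21
Each subnet has 2048 addresses
  155.246.192.0/21
  155.246.200.0/21
  155.246.208.0/21
  155.246.216.0/21
  155.246.224.0/21
  155.246.232.0/21
  155.246.240.0/21
  155.246.248.0/21
Subnets: 155.246.192.0/21, 155.246.200.0/21, 155.246.208.0/21, 155.246.216.0/21, 155.246.224.0/21, 155.246.232.0/21, 155.246.240.0/21, 155.246.248.0/21


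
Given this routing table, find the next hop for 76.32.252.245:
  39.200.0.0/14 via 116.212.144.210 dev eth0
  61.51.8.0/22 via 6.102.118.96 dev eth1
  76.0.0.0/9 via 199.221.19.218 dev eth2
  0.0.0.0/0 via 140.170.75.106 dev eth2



Longest prefix match for 76.32.252.245:
  /14 39.200.0.0: no
  /22 61.51.8.0: no
  /9 76.0.0.0: MATCH
  /0 0.0.0.0: MATCH
Selected: next-hop 199.221.19.218 via eth2 (matched /9)


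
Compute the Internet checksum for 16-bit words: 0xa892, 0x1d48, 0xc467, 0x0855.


Sum all words (with carry folding):
+ 0xa892 = 0xa892
+ 0x1d48 = 0xc5da
+ 0xc467 = 0x8a42
+ 0x0855 = 0x9297
One's complement: ~0x9297
Checksum = 0x6d68


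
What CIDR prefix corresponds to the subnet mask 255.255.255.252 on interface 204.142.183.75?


Binary: 11111111.11111111.11111111.11111100
Count leading 1s
Prefix: /30


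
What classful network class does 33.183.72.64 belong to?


First octet: 33
Binary: 00100001
0xxxxxxx -> Class A (1-126)
Class A, default mask 255.0.0.0 (/8)


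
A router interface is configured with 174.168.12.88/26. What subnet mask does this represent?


/26 means 26 network bits, 6 host bits
Binary: 11111111111111111111111111000000
Mask: 255.255.255.192


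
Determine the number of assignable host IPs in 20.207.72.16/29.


Host bits = 32 - 29 = 3
Total addresses = 2^3 = 8
Usable = total - 2 (network and broadcast)
Usable hosts: 6


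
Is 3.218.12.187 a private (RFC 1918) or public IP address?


RFC 1918 private ranges:
  10.0.0.0/8 (10.0.0.0 - 10.255.255.255)
  172.16.0.0/12 (172.16.0.0 - 172.31.255.255)
  192.168.0.0/16 (192.168.0.0 - 192.168.255.255)
Public (not in any RFC 1918 range)


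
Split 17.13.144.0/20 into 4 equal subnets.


New prefix = 20 + 2 = 22
Each subnet has 1024 addresses
  17.13.144.0/22
  17.13.148.0/22
  17.13.152.0/22
  17.13.156.0/22
Subnets: 17.13.144.0/22, 17.13.148.0/22, 17.13.152.0/22, 17.13.156.0/22


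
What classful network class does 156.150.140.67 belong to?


First octet: 156
Binary: 10011100
10xxxxxx -> Class B (128-191)
Class B, default mask 255.255.0.0 (/16)


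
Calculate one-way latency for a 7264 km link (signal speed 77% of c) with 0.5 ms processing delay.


Speed = 0.77 * 3e5 km/s = 231000 km/s
Propagation delay = 7264 / 231000 = 0.0314 s = 31.4459 ms
Processing delay = 0.5 ms
Total one-way latency = 31.9459 ms


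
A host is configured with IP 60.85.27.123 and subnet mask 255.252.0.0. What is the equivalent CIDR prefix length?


Binary: 11111111.11111100.00000000.00000000
Count leading 1s
Prefix: /14


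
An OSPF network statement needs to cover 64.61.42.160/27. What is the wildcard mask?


Subnet mask: 255.255.255.224
Wildcard = 255.255.255.255 - subnet mask
255 - 255 = 0
255 - 255 = 0
255 - 255 = 0
255 - 224 = 31
Wildcard: 0.0.0.31


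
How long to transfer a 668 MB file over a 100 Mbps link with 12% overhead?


Effective throughput = 100 * (1 - 12/100) = 88 Mbps
File size in Mb = 668 * 8 = 5344 Mb
Time = 5344 / 88
Time = 60.7273 seconds


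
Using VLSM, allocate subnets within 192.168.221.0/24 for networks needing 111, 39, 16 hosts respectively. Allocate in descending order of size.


111 hosts -> /25 (126 usable): 192.168.221.0/25
39 hosts -> /26 (62 usable): 192.168.221.128/26
16 hosts -> /27 (30 usable): 192.168.221.192/27
Allocation: 192.168.221.0/25 (111 hosts, 126 usable); 192.168.221.128/26 (39 hosts, 62 usable); 192.168.221.192/27 (16 hosts, 30 usable)


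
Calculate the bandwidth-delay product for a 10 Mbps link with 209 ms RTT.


BDP = bandwidth * RTT
= 10 Mbps * 209 ms
= 10 * 1e6 * 209 / 1000 bits
= 2090000 bits
= 261250 bytes
= 255.127 KB
BDP = 2090000 bits (261250 bytes)


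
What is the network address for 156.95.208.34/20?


IP:   10011100.01011111.11010000.00100010
Mask: 11111111.11111111.11110000.00000000
AND operation:
Net:  10011100.01011111.11010000.00000000
Network: 156.95.208.0/20


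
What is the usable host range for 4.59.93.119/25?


Network: 4.59.93.0
Broadcast: 4.59.93.127
First usable = network + 1
Last usable = broadcast - 1
Range: 4.59.93.1 to 4.59.93.126


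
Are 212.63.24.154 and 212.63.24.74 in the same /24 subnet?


Mask: 255.255.255.0
212.63.24.154 AND mask = 212.63.24.0
212.63.24.74 AND mask = 212.63.24.0
Yes, same subnet (212.63.24.0)


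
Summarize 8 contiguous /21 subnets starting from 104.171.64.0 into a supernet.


Original prefix: /21
Number of subnets: 8 = 2^3
New prefix = 21 - 3 = 18
Supernet: 104.171.64.0/18


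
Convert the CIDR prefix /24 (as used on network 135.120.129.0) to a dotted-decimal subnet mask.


/24 means 24 network bits, 8 host bits
Binary: 11111111111111111111111100000000
Mask: 255.255.255.0


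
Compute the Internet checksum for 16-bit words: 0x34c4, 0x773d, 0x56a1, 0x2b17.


Sum all words (with carry folding):
+ 0x34c4 = 0x34c4
+ 0x773d = 0xac01
+ 0x56a1 = 0x02a3
+ 0x2b17 = 0x2dba
One's complement: ~0x2dba
Checksum = 0xd245


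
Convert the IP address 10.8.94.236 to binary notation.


10 = 00001010
8 = 00001000
94 = 01011110
236 = 11101100
Binary: 00001010.00001000.01011110.11101100


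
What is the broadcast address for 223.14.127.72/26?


Network: 223.14.127.64/26
Host bits = 6
Set all host bits to 1:
Broadcast: 223.14.127.127


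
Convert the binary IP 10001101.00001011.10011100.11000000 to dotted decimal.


10001101 = 141
00001011 = 11
10011100 = 156
11000000 = 192
IP: 141.11.156.192


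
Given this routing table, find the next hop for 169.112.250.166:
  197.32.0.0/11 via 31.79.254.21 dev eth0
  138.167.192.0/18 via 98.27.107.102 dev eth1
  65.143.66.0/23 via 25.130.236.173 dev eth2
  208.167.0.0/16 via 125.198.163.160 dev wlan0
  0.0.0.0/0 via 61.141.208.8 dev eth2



Longest prefix match for 169.112.250.166:
  /11 197.32.0.0: no
  /18 138.167.192.0: no
  /23 65.143.66.0: no
  /16 208.167.0.0: no
  /0 0.0.0.0: MATCH
Selected: next-hop 61.141.208.8 via eth2 (matched /0)


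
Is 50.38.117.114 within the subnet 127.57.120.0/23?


Subnet network: 127.57.120.0
Test IP AND mask: 50.38.116.0
No, 50.38.117.114 is not in 127.57.120.0/23


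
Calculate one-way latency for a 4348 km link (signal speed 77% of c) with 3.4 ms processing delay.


Speed = 0.77 * 3e5 km/s = 231000 km/s
Propagation delay = 4348 / 231000 = 0.0188 s = 18.8225 ms
Processing delay = 3.4 ms
Total one-way latency = 22.2225 ms


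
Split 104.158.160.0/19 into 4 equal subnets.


New prefix = 19 + 2 = 21
Each subnet has 2048 addresses
  104.158.160.0/21
  104.158.168.0/21
  104.158.176.0/21
  104.158.184.0/21
Subnets: 104.158.160.0/21, 104.158.168.0/21, 104.158.176.0/21, 104.158.184.0/21


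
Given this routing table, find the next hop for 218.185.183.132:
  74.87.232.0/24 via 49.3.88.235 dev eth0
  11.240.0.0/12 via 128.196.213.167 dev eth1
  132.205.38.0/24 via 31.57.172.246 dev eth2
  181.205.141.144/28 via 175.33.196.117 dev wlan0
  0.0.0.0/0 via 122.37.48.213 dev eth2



Longest prefix match for 218.185.183.132:
  /24 74.87.232.0: no
  /12 11.240.0.0: no
  /24 132.205.38.0: no
  /28 181.205.141.144: no
  /0 0.0.0.0: MATCH
Selected: next-hop 122.37.48.213 via eth2 (matched /0)


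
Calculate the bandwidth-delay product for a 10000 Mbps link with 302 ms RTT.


BDP = bandwidth * RTT
= 10000 Mbps * 302 ms
= 10000 * 1e6 * 302 / 1000 bits
= 3020000000 bits
= 377500000 bytes
= 368652.3438 KB
BDP = 3020000000 bits (377500000 bytes)


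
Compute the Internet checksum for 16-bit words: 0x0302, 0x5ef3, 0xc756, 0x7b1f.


Sum all words (with carry folding):
+ 0x0302 = 0x0302
+ 0x5ef3 = 0x61f5
+ 0xc756 = 0x294c
+ 0x7b1f = 0xa46b
One's complement: ~0xa46b
Checksum = 0x5b94


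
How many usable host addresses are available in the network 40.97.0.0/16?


Host bits = 32 - 16 = 16
Total addresses = 2^16 = 65536
Usable = total - 2 (network and broadcast)
Usable hosts: 65534


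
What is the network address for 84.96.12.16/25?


IP:   01010100.01100000.00001100.00010000
Mask: 11111111.11111111.11111111.10000000
AND operation:
Net:  01010100.01100000.00001100.00000000
Network: 84.96.12.0/25


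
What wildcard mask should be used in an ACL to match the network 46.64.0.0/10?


Subnet mask: 255.192.0.0
Wildcard = 255.255.255.255 - subnet mask
255 - 255 = 0
255 - 192 = 63
255 - 0 = 255
255 - 0 = 255
Wildcard: 0.63.255.255


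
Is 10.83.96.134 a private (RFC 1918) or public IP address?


RFC 1918 private ranges:
  10.0.0.0/8 (10.0.0.0 - 10.255.255.255)
  172.16.0.0/12 (172.16.0.0 - 172.31.255.255)
  192.168.0.0/16 (192.168.0.0 - 192.168.255.255)
Private (in 10.0.0.0/8)


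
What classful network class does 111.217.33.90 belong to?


First octet: 111
Binary: 01101111
0xxxxxxx -> Class A (1-126)
Class A, default mask 255.0.0.0 (/8)


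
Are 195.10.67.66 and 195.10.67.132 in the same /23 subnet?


Mask: 255.255.254.0
195.10.67.66 AND mask = 195.10.66.0
195.10.67.132 AND mask = 195.10.66.0
Yes, same subnet (195.10.66.0)


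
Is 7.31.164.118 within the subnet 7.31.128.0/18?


Subnet network: 7.31.128.0
Test IP AND mask: 7.31.128.0
Yes, 7.31.164.118 is in 7.31.128.0/18


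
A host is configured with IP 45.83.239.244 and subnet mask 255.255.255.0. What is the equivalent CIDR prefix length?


Binary: 11111111.11111111.11111111.00000000
Count leading 1s
Prefix: /24


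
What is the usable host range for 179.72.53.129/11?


Network: 179.64.0.0
Broadcast: 179.95.255.255
First usable = network + 1
Last usable = broadcast - 1
Range: 179.64.0.1 to 179.95.255.254


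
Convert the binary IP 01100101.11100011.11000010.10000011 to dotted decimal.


01100101 = 101
11100011 = 227
11000010 = 194
10000011 = 131
IP: 101.227.194.131


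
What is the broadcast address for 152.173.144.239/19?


Network: 152.173.128.0/19
Host bits = 13
Set all host bits to 1:
Broadcast: 152.173.159.255


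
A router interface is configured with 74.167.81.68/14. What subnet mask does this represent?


/14 means 14 network bits, 18 host bits
Binary: 11111111111111000000000000000000
Mask: 255.252.0.0


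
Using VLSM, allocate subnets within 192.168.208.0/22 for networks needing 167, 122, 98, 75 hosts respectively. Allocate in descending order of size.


167 hosts -> /24 (254 usable): 192.168.208.0/24
122 hosts -> /25 (126 usable): 192.168.209.0/25
98 hosts -> /25 (126 usable): 192.168.209.128/25
75 hosts -> /25 (126 usable): 192.168.210.0/25
Allocation: 192.168.208.0/24 (167 hosts, 254 usable); 192.168.209.0/25 (122 hosts, 126 usable); 192.168.209.128/25 (98 hosts, 126 usable); 192.168.210.0/25 (75 hosts, 126 usable)


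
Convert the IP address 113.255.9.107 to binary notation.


113 = 01110001
255 = 11111111
9 = 00001001
107 = 01101011
Binary: 01110001.11111111.00001001.01101011


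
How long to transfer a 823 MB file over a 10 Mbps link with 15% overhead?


Effective throughput = 10 * (1 - 15/100) = 8.5 Mbps
File size in Mb = 823 * 8 = 6584 Mb
Time = 6584 / 8.5
Time = 774.5882 seconds


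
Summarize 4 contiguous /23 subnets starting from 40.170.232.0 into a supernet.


Original prefix: /23
Number of subnets: 4 = 2^2
New prefix = 23 - 2 = 21
Supernet: 40.170.232.0/21


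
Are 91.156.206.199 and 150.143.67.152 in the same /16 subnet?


Mask: 255.255.0.0
91.156.206.199 AND mask = 91.156.0.0
150.143.67.152 AND mask = 150.143.0.0
No, different subnets (91.156.0.0 vs 150.143.0.0)
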